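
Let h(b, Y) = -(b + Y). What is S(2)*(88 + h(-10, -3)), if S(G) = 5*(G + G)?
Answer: 2020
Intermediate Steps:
S(G) = 10*G (S(G) = 5*(2*G) = 10*G)
h(b, Y) = -Y - b (h(b, Y) = -(Y + b) = -Y - b)
S(2)*(88 + h(-10, -3)) = (10*2)*(88 + (-1*(-3) - 1*(-10))) = 20*(88 + (3 + 10)) = 20*(88 + 13) = 20*101 = 2020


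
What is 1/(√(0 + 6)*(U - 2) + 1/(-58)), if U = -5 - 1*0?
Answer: 58/989015 - 23548*√6/989015 ≈ -0.058263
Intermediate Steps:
U = -5 (U = -5 + 0 = -5)
1/(√(0 + 6)*(U - 2) + 1/(-58)) = 1/(√(0 + 6)*(-5 - 2) + 1/(-58)) = 1/(√6*(-7) - 1/58) = 1/(-7*√6 - 1/58) = 1/(-1/58 - 7*√6)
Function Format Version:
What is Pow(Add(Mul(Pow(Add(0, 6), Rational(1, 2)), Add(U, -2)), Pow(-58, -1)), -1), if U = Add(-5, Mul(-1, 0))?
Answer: Add(Rational(58, 989015), Mul(Rational(-23548, 989015), Pow(6, Rational(1, 2)))) ≈ -0.058263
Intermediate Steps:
U = -5 (U = Add(-5, 0) = -5)
Pow(Add(Mul(Pow(Add(0, 6), Rational(1, 2)), Add(U, -2)), Pow(-58, -1)), -1) = Pow(Add(Mul(Pow(Add(0, 6), Rational(1, 2)), Add(-5, -2)), Pow(-58, -1)), -1) = Pow(Add(Mul(Pow(6, Rational(1, 2)), -7), Rational(-1, 58)), -1) = Pow(Add(Mul(-7, Pow(6, Rational(1, 2))), Rational(-1, 58)), -1) = Pow(Add(Rational(-1, 58), Mul(-7, Pow(6, Rational(1, 2)))), -1)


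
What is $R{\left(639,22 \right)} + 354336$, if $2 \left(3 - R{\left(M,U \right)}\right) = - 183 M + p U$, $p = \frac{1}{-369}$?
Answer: $\frac{304651957}{738} \approx 4.1281 \cdot 10^{5}$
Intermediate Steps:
$p = - \frac{1}{369} \approx -0.00271$
$R{\left(M,U \right)} = 3 + \frac{U}{738} + \frac{183 M}{2}$ ($R{\left(M,U \right)} = 3 - \frac{- 183 M - \frac{U}{369}}{2} = 3 + \left(\frac{U}{738} + \frac{183 M}{2}\right) = 3 + \frac{U}{738} + \frac{183 M}{2}$)
$R{\left(639,22 \right)} + 354336 = \left(3 + \frac{1}{738} \cdot 22 + \frac{183}{2} \cdot 639\right) + 354336 = \left(3 + \frac{11}{369} + \frac{116937}{2}\right) + 354336 = \frac{43151989}{738} + 354336 = \frac{304651957}{738}$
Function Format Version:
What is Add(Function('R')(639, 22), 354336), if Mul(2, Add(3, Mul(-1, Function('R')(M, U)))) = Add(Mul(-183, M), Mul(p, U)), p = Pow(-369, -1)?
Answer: Rational(304651957, 738) ≈ 4.1281e+5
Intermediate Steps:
p = Rational(-1, 369) ≈ -0.0027100
Function('R')(M, U) = Add(3, Mul(Rational(1, 738), U), Mul(Rational(183, 2), M)) (Function('R')(M, U) = Add(3, Mul(Rational(-1, 2), Add(Mul(-183, M), Mul(Rational(-1, 369), U)))) = Add(3, Add(Mul(Rational(1, 738), U), Mul(Rational(183, 2), M))) = Add(3, Mul(Rational(1, 738), U), Mul(Rational(183, 2), M)))
Add(Function('R')(639, 22), 354336) = Add(Add(3, Mul(Rational(1, 738), 22), Mul(Rational(183, 2), 639)), 354336) = Add(Add(3, Rational(11, 369), Rational(116937, 2)), 354336) = Add(Rational(43151989, 738), 354336) = Rational(304651957, 738)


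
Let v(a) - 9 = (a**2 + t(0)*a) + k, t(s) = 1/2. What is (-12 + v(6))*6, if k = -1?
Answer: 210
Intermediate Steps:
t(s) = 1/2
v(a) = 8 + a**2 + a/2 (v(a) = 9 + ((a**2 + a/2) - 1) = 9 + (-1 + a**2 + a/2) = 8 + a**2 + a/2)
(-12 + v(6))*6 = (-12 + (8 + 6**2 + (1/2)*6))*6 = (-12 + (8 + 36 + 3))*6 = (-12 + 47)*6 = 35*6 = 210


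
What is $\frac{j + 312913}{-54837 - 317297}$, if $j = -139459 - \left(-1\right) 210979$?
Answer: $- \frac{54919}{53162} \approx -1.0331$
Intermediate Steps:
$j = 71520$ ($j = -139459 - -210979 = -139459 + 210979 = 71520$)
$\frac{j + 312913}{-54837 - 317297} = \frac{71520 + 312913}{-54837 - 317297} = \frac{384433}{-372134} = 384433 \left(- \frac{1}{372134}\right) = - \frac{54919}{53162}$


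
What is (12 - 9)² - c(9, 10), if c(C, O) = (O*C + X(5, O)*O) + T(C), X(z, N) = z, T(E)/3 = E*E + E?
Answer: -401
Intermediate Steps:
T(E) = 3*E + 3*E² (T(E) = 3*(E*E + E) = 3*(E² + E) = 3*(E + E²) = 3*E + 3*E²)
c(C, O) = 5*O + C*O + 3*C*(1 + C) (c(C, O) = (O*C + 5*O) + 3*C*(1 + C) = (C*O + 5*O) + 3*C*(1 + C) = (5*O + C*O) + 3*C*(1 + C) = 5*O + C*O + 3*C*(1 + C))
(12 - 9)² - c(9, 10) = (12 - 9)² - (5*10 + 9*10 + 3*9*(1 + 9)) = 3² - (50 + 90 + 3*9*10) = 9 - (50 + 90 + 270) = 9 - 1*410 = 9 - 410 = -401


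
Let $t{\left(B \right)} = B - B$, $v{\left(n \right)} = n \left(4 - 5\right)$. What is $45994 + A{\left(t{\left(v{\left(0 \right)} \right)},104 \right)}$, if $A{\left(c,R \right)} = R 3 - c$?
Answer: $46306$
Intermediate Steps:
$v{\left(n \right)} = - n$ ($v{\left(n \right)} = n \left(-1\right) = - n$)
$t{\left(B \right)} = 0$
$A{\left(c,R \right)} = - c + 3 R$ ($A{\left(c,R \right)} = 3 R - c = - c + 3 R$)
$45994 + A{\left(t{\left(v{\left(0 \right)} \right)},104 \right)} = 45994 + \left(\left(-1\right) 0 + 3 \cdot 104\right) = 45994 + \left(0 + 312\right) = 45994 + 312 = 46306$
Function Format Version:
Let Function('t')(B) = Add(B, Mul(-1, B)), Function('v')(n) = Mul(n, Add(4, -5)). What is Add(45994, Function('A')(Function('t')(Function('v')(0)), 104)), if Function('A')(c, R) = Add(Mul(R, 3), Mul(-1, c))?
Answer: 46306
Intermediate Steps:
Function('v')(n) = Mul(-1, n) (Function('v')(n) = Mul(n, -1) = Mul(-1, n))
Function('t')(B) = 0
Function('A')(c, R) = Add(Mul(-1, c), Mul(3, R)) (Function('A')(c, R) = Add(Mul(3, R), Mul(-1, c)) = Add(Mul(-1, c), Mul(3, R)))
Add(45994, Function('A')(Function('t')(Function('v')(0)), 104)) = Add(45994, Add(Mul(-1, 0), Mul(3, 104))) = Add(45994, Add(0, 312)) = Add(45994, 312) = 46306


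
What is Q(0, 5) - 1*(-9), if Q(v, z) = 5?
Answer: 14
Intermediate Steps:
Q(0, 5) - 1*(-9) = 5 - 1*(-9) = 5 + 9 = 14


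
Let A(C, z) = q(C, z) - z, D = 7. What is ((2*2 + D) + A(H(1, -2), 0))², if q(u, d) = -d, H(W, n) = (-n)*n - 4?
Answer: 121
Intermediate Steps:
H(W, n) = -4 - n² (H(W, n) = -n² - 4 = -4 - n²)
A(C, z) = -2*z (A(C, z) = -z - z = -2*z)
((2*2 + D) + A(H(1, -2), 0))² = ((2*2 + 7) - 2*0)² = ((4 + 7) + 0)² = (11 + 0)² = 11² = 121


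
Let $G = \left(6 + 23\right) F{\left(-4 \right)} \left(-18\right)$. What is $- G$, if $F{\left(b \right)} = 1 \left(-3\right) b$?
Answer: $6264$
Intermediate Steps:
$F{\left(b \right)} = - 3 b$
$G = -6264$ ($G = \left(6 + 23\right) \left(\left(-3\right) \left(-4\right)\right) \left(-18\right) = 29 \cdot 12 \left(-18\right) = 348 \left(-18\right) = -6264$)
$- G = \left(-1\right) \left(-6264\right) = 6264$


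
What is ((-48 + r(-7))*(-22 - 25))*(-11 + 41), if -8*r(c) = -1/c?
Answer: 1895745/28 ≈ 67705.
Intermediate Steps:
r(c) = 1/(8*c) (r(c) = -(-1)/(8*c) = 1/(8*c))
((-48 + r(-7))*(-22 - 25))*(-11 + 41) = ((-48 + (⅛)/(-7))*(-22 - 25))*(-11 + 41) = ((-48 + (⅛)*(-⅐))*(-47))*30 = ((-48 - 1/56)*(-47))*30 = -2689/56*(-47)*30 = (126383/56)*30 = 1895745/28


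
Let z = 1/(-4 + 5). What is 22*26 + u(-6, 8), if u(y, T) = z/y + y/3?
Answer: 3419/6 ≈ 569.83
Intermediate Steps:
z = 1 (z = 1/1 = 1)
u(y, T) = 1/y + y/3
22*26 + u(-6, 8) = 22*26 + (1/(-6) + (1/3)*(-6)) = 572 + (-1/6 - 2) = 572 - 13/6 = 3419/6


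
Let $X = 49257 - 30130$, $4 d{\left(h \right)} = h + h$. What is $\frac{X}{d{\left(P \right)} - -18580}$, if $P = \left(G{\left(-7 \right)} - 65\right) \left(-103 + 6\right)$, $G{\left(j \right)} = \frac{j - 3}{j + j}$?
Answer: $\frac{133889}{151885} \approx 0.88152$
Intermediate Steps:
$G{\left(j \right)} = \frac{-3 + j}{2 j}$
$P = \frac{43650}{7}$ ($P = \left(\frac{-3 - 7}{2 \left(-7\right)} - 65\right) \left(-103 + 6\right) = \left(\frac{1}{2} \left(- \frac{1}{7}\right) \left(-10\right) - 65\right) \left(-97\right) = \left(\frac{5}{7} - 65\right) \left(-97\right) = \left(- \frac{450}{7}\right) \left(-97\right) = \frac{43650}{7} \approx 6235.7$)
$d{\left(h \right)} = \frac{h}{2}$ ($d{\left(h \right)} = \frac{h + h}{4} = \frac{2 h}{4} = \frac{h}{2}$)
$X = 19127$
$\frac{X}{d{\left(P \right)} - -18580} = \frac{19127}{\frac{1}{2} \cdot \frac{43650}{7} - -18580} = \frac{19127}{\frac{21825}{7} + 18580} = \frac{19127}{\frac{151885}{7}} = 19127 \cdot \frac{7}{151885} = \frac{133889}{151885}$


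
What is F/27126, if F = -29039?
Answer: -29039/27126 ≈ -1.0705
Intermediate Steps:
F/27126 = -29039/27126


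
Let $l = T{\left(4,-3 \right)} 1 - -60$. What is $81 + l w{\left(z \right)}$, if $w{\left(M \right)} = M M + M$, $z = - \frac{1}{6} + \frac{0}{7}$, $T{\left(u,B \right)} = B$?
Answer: $\frac{877}{12} \approx 73.083$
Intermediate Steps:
$z = - \frac{1}{6}$ ($z = \left(-1\right) \frac{1}{6} + 0 \cdot \frac{1}{7} = - \frac{1}{6} + 0 = - \frac{1}{6} \approx -0.16667$)
$l = 57$ ($l = \left(-3\right) 1 - -60 = -3 + 60 = 57$)
$w{\left(M \right)} = M + M^{2}$ ($w{\left(M \right)} = M^{2} + M = M + M^{2}$)
$81 + l w{\left(z \right)} = 81 + 57 \left(- \frac{1 - \frac{1}{6}}{6}\right) = 81 + 57 \left(\left(- \frac{1}{6}\right) \frac{5}{6}\right) = 81 + 57 \left(- \frac{5}{36}\right) = 81 - \frac{95}{12} = \frac{877}{12}$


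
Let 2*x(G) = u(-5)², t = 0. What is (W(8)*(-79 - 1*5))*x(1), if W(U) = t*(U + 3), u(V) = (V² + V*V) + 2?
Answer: 0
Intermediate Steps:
u(V) = 2 + 2*V² (u(V) = (V² + V²) + 2 = 2*V² + 2 = 2 + 2*V²)
x(G) = 1352 (x(G) = (2 + 2*(-5)²)²/2 = (2 + 2*25)²/2 = (2 + 50)²/2 = (½)*52² = (½)*2704 = 1352)
W(U) = 0 (W(U) = 0*(U + 3) = 0*(3 + U) = 0)
(W(8)*(-79 - 1*5))*x(1) = (0*(-79 - 1*5))*1352 = (0*(-79 - 5))*1352 = (0*(-84))*1352 = 0*1352 = 0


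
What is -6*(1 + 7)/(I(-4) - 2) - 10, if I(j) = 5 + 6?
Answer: -46/3 ≈ -15.333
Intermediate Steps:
I(j) = 11
-6*(1 + 7)/(I(-4) - 2) - 10 = -6*(1 + 7)/(11 - 2) - 10 = -48/9 - 10 = -6*8/9 - 10 = -16/3 - 10 = -46/3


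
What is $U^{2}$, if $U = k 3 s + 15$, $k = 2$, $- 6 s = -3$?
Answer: $324$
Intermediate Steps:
$s = \frac{1}{2}$ ($s = \left(- \frac{1}{6}\right) \left(-3\right) = \frac{1}{2} \approx 0.5$)
$U = 18$ ($U = 2 \cdot 3 \cdot \frac{1}{2} + 15 = 6 \cdot \frac{1}{2} + 15 = 3 + 15 = 18$)
$U^{2} = 18^{2} = 324$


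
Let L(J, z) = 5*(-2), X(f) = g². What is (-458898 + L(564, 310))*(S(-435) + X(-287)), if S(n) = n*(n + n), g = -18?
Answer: -173822418792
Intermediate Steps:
X(f) = 324 (X(f) = (-18)² = 324)
S(n) = 2*n² (S(n) = n*(2*n) = 2*n²)
L(J, z) = -10
(-458898 + L(564, 310))*(S(-435) + X(-287)) = (-458898 - 10)*(2*(-435)² + 324) = -458908*(2*189225 + 324) = -458908*(378450 + 324) = -458908*378774 = -173822418792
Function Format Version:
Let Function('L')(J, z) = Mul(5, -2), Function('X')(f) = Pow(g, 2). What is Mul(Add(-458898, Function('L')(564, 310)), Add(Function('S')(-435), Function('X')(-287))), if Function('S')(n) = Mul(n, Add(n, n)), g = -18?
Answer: -173822418792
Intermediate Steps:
Function('X')(f) = 324 (Function('X')(f) = Pow(-18, 2) = 324)
Function('S')(n) = Mul(2, Pow(n, 2)) (Function('S')(n) = Mul(n, Mul(2, n)) = Mul(2, Pow(n, 2)))
Function('L')(J, z) = -10
Mul(Add(-458898, Function('L')(564, 310)), Add(Function('S')(-435), Function('X')(-287))) = Mul(Add(-458898, -10), Add(Mul(2, Pow(-435, 2)), 324)) = Mul(-458908, Add(Mul(2, 189225), 324)) = Mul(-458908, Add(378450, 324)) = Mul(-458908, 378774) = -173822418792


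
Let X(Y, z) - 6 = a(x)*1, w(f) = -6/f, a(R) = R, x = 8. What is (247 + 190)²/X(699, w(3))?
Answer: 190969/14 ≈ 13641.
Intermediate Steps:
X(Y, z) = 14 (X(Y, z) = 6 + 8*1 = 6 + 8 = 14)
(247 + 190)²/X(699, w(3)) = (247 + 190)²/14 = 437²*(1/14) = 190969*(1/14) = 190969/14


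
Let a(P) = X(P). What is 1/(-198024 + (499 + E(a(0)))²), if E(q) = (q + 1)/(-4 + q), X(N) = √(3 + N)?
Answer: 2841473/143300043723 + 7200*√3/47766681241 ≈ 2.0090e-5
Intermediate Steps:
a(P) = √(3 + P)
E(q) = (1 + q)/(-4 + q)
1/(-198024 + (499 + E(a(0)))²) = 1/(-198024 + (499 + (1 + √(3 + 0))/(-4 + √(3 + 0)))²) = 1/(-198024 + (499 + (1 + √3)/(-4 + √3))²)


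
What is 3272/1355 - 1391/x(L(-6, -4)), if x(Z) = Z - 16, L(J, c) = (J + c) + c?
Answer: 396593/8130 ≈ 48.781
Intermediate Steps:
L(J, c) = J + 2*c
x(Z) = -16 + Z
3272/1355 - 1391/x(L(-6, -4)) = 3272/1355 - 1391/(-16 + (-6 + 2*(-4))) = 3272*(1/1355) - 1391/(-16 + (-6 - 8)) = 3272/1355 - 1391/(-16 - 14) = 3272/1355 - 1391/(-30) = 3272/1355 - 1391*(-1/30) = 3272/1355 + 1391/30 = 396593/8130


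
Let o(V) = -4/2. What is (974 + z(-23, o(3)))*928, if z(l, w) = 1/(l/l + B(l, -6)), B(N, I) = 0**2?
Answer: 904800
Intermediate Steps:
o(V) = -2 (o(V) = -4*1/2 = -2)
B(N, I) = 0
z(l, w) = 1 (z(l, w) = 1/(l/l + 0) = 1/(1 + 0) = 1/1 = 1)
(974 + z(-23, o(3)))*928 = (974 + 1)*928 = 975*928 = 904800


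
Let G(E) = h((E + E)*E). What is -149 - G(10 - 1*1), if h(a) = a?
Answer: -311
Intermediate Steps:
G(E) = 2*E² (G(E) = (E + E)*E = (2*E)*E = 2*E²)
-149 - G(10 - 1*1) = -149 - 2*(10 - 1*1)² = -149 - 2*(10 - 1)² = -149 - 2*9² = -149 - 2*81 = -149 - 1*162 = -149 - 162 = -311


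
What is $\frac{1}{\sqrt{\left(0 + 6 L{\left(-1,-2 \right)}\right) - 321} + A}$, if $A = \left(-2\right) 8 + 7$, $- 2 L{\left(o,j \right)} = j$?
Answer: $- \frac{1}{44} - \frac{i \sqrt{35}}{132} \approx -0.022727 - 0.044819 i$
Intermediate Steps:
$L{\left(o,j \right)} = - \frac{j}{2}$
$A = -9$ ($A = -16 + 7 = -9$)
$\frac{1}{\sqrt{\left(0 + 6 L{\left(-1,-2 \right)}\right) - 321} + A} = \frac{1}{\sqrt{\left(0 + 6 \left(\left(- \frac{1}{2}\right) \left(-2\right)\right)\right) - 321} - 9} = \frac{1}{\sqrt{\left(0 + 6 \cdot 1\right) - 321} - 9} = \frac{1}{\sqrt{\left(0 + 6\right) - 321} - 9} = \frac{1}{\sqrt{6 - 321} - 9} = \frac{1}{\sqrt{-315} - 9} = \frac{1}{3 i \sqrt{35} - 9} = \frac{1}{-9 + 3 i \sqrt{35}}$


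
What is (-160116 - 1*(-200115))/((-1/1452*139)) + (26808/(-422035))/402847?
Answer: -9874255331550473772/23632159176655 ≈ -4.1783e+5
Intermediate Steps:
(-160116 - 1*(-200115))/((-1/1452*139)) + (26808/(-422035))/402847 = (-160116 + 200115)/((-1*1/1452*139)) + (26808*(-1/422035))*(1/402847) = 39999/((-1/1452*139)) - 26808/422035*1/402847 = 39999/(-139/1452) - 26808/170015533645 = 39999*(-1452/139) - 26808/170015533645 = -58078548/139 - 26808/170015533645 = -9874255331550473772/23632159176655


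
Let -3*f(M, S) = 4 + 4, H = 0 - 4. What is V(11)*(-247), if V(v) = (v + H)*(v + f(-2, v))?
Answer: -43225/3 ≈ -14408.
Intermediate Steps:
H = -4
f(M, S) = -8/3 (f(M, S) = -(4 + 4)/3 = -1/3*8 = -8/3)
V(v) = (-4 + v)*(-8/3 + v) (V(v) = (v - 4)*(v - 8/3) = (-4 + v)*(-8/3 + v))
V(11)*(-247) = (32/3 + 11**2 - 20/3*11)*(-247) = (32/3 + 121 - 220/3)*(-247) = (175/3)*(-247) = -43225/3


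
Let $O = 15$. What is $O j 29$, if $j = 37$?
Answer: $16095$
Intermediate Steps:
$O j 29 = 15 \cdot 37 \cdot 29 = 555 \cdot 29 = 16095$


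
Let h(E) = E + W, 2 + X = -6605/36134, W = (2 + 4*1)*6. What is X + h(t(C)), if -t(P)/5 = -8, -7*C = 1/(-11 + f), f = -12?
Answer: 2667311/36134 ≈ 73.817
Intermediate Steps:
W = 36 (W = (2 + 4)*6 = 6*6 = 36)
C = 1/161 (C = -1/(7*(-11 - 12)) = -⅐/(-23) = -⅐*(-1/23) = 1/161 ≈ 0.0062112)
X = -78873/36134 (X = -2 - 6605/36134 = -78873/36134 ≈ -2.1828)
t(P) = 40 (t(P) = -5*(-8) = 40)
h(E) = 36 + E (h(E) = E + 36 = 36 + E)
X + h(t(C)) = -78873/36134 + (36 + 40) = -78873/36134 + 76 = 2667311/36134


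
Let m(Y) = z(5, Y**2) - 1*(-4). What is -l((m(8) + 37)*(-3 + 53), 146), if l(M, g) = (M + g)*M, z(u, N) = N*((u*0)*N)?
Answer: -4501800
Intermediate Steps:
z(u, N) = 0 (z(u, N) = N*(0*N) = N*0 = 0)
m(Y) = 4 (m(Y) = 0 - 1*(-4) = 0 + 4 = 4)
l(M, g) = M*(M + g)
-l((m(8) + 37)*(-3 + 53), 146) = -(4 + 37)*(-3 + 53)*((4 + 37)*(-3 + 53) + 146) = -41*50*(41*50 + 146) = -2050*(2050 + 146) = -2050*2196 = -1*4501800 = -4501800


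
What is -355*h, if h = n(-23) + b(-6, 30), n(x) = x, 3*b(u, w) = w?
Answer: 4615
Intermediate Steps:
b(u, w) = w/3
h = -13 (h = -23 + (⅓)*30 = -23 + 10 = -13)
-355*h = -355*(-13) = 4615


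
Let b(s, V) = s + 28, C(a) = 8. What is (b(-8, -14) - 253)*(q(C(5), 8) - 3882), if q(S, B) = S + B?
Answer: 900778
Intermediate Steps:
q(S, B) = B + S
b(s, V) = 28 + s
(b(-8, -14) - 253)*(q(C(5), 8) - 3882) = ((28 - 8) - 253)*((8 + 8) - 3882) = (20 - 253)*(16 - 3882) = -233*(-3866) = 900778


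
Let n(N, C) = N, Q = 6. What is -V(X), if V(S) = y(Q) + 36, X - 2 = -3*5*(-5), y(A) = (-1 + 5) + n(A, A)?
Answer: -46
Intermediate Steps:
y(A) = 4 + A (y(A) = (-1 + 5) + A = 4 + A)
X = 77 (X = 2 - 3*5*(-5) = 2 - 15*(-5) = 2 + 75 = 77)
V(S) = 46 (V(S) = (4 + 6) + 36 = 10 + 36 = 46)
-V(X) = -1*46 = -46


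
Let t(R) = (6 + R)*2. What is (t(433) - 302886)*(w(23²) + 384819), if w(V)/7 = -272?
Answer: -115643393320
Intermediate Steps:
t(R) = 12 + 2*R
w(V) = -1904 (w(V) = 7*(-272) = -1904)
(t(433) - 302886)*(w(23²) + 384819) = ((12 + 2*433) - 302886)*(-1904 + 384819) = ((12 + 866) - 302886)*382915 = (878 - 302886)*382915 = -302008*382915 = -115643393320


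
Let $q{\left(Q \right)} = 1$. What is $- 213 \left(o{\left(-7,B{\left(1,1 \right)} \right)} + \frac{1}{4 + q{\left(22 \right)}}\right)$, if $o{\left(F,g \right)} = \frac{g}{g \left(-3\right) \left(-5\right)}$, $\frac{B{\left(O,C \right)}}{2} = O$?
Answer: $- \frac{284}{5} \approx -56.8$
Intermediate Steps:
$B{\left(O,C \right)} = 2 O$
$o{\left(F,g \right)} = \frac{1}{15}$ ($o{\left(F,g \right)} = \frac{g}{- 3 g \left(-5\right)} = \frac{g}{15 g} = g \frac{1}{15 g} = \frac{1}{15}$)
$- 213 \left(o{\left(-7,B{\left(1,1 \right)} \right)} + \frac{1}{4 + q{\left(22 \right)}}\right) = - 213 \left(\frac{1}{15} + \frac{1}{4 + 1}\right) = - 213 \left(\frac{1}{15} + \frac{1}{5}\right) = \left(-213\right) \frac{4}{15} = - \frac{284}{5}$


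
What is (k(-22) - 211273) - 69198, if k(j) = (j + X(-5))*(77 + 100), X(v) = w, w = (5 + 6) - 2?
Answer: -282772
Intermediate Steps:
w = 9 (w = 11 - 2 = 9)
X(v) = 9
k(j) = 1593 + 177*j (k(j) = (j + 9)*(77 + 100) = (9 + j)*177 = 1593 + 177*j)
(k(-22) - 211273) - 69198 = ((1593 + 177*(-22)) - 211273) - 69198 = ((1593 - 3894) - 211273) - 69198 = (-2301 - 211273) - 69198 = -213574 - 69198 = -282772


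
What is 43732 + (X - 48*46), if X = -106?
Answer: 41418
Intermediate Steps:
43732 + (X - 48*46) = 43732 + (-106 - 48*46) = 43732 + (-106 - 2208) = 43732 - 2314 = 41418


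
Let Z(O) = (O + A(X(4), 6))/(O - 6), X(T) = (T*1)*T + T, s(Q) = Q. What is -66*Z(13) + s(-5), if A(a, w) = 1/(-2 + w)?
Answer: -1819/14 ≈ -129.93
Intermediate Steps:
X(T) = T + T² (X(T) = T*T + T = T² + T = T + T²)
Z(O) = (¼ + O)/(-6 + O) (Z(O) = (O + 1/(-2 + 6))/(O - 6) = (O + 1/4)/(-6 + O) = (O + ¼)/(-6 + O) = (¼ + O)/(-6 + O))
-66*Z(13) + s(-5) = -66*(¼ + 13)/(-6 + 13) - 5 = -66*53/(7*4) - 5 = -66*53/28 - 5 = -1749/14 - 5 = -1819/14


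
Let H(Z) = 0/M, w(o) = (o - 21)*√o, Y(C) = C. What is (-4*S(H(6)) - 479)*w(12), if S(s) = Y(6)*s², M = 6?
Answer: 8622*√3 ≈ 14934.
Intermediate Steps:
w(o) = √o*(-21 + o) (w(o) = (-21 + o)*√o = √o*(-21 + o))
H(Z) = 0 (H(Z) = 0/6 = 0*(⅙) = 0)
S(s) = 6*s²
(-4*S(H(6)) - 479)*w(12) = (-24*0² - 479)*(√12*(-21 + 12)) = (-24*0 - 479)*((2*√3)*(-9)) = (-4*0 - 479)*(-18*√3) = (0 - 479)*(-18*√3) = -(-8622)*√3 = 8622*√3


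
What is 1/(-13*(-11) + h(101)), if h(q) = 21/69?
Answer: 23/3296 ≈ 0.0069782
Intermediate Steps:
h(q) = 7/23 (h(q) = 21*(1/69) = 7/23)
1/(-13*(-11) + h(101)) = 1/(-13*(-11) + 7/23) = 1/(143 + 7/23) = 1/(3296/23) = 23/3296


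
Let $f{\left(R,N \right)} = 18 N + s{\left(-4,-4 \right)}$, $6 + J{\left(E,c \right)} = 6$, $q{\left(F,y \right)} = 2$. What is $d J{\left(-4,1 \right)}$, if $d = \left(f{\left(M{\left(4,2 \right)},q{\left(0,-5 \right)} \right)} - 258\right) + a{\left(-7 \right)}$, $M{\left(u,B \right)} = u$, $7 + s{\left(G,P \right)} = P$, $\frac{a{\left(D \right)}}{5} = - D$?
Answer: $0$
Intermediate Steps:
$a{\left(D \right)} = - 5 D$ ($a{\left(D \right)} = 5 \left(- D\right) = - 5 D$)
$s{\left(G,P \right)} = -7 + P$
$J{\left(E,c \right)} = 0$ ($J{\left(E,c \right)} = -6 + 6 = 0$)
$f{\left(R,N \right)} = -11 + 18 N$ ($f{\left(R,N \right)} = 18 N - 11 = -11 + 18 N$)
$d = -198$ ($d = \left(\left(-11 + 18 \cdot 2\right) - 258\right) - -35 = \left(\left(-11 + 36\right) - 258\right) + 35 = \left(25 - 258\right) + 35 = -233 + 35 = -198$)
$d J{\left(-4,1 \right)} = \left(-198\right) 0 = 0$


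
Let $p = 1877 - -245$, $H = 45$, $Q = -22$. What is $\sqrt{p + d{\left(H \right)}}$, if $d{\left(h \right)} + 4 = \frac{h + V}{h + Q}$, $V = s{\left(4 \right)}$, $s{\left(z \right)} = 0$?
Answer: $\frac{\sqrt{1121457}}{23} \approx 46.043$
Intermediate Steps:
$V = 0$
$d{\left(h \right)} = -4 + \frac{h}{-22 + h}$ ($d{\left(h \right)} = -4 + \frac{h + 0}{h - 22} = -4 + \frac{h}{-22 + h}$)
$p = 2122$ ($p = 1877 + 245 = 2122$)
$\sqrt{p + d{\left(H \right)}} = \sqrt{2122 + \frac{88 - 135}{-22 + 45}} = \sqrt{2122 + \frac{88 - 135}{23}} = \sqrt{2122 + \frac{1}{23} \left(-47\right)} = \sqrt{2122 - \frac{47}{23}} = \sqrt{\frac{48759}{23}} = \frac{\sqrt{1121457}}{23}$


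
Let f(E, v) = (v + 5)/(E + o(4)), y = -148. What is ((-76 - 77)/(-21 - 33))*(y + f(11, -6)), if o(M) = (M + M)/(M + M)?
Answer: -30209/72 ≈ -419.57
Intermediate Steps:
o(M) = 1 (o(M) = (2*M)/((2*M)) = (2*M)*(1/(2*M)) = 1)
f(E, v) = (5 + v)/(1 + E) (f(E, v) = (v + 5)/(E + 1) = (5 + v)/(1 + E))
((-76 - 77)/(-21 - 33))*(y + f(11, -6)) = ((-76 - 77)/(-21 - 33))*(-148 + (5 - 6)/(1 + 11)) = (-153/(-54))*(-148 - 1/12) = (-153*(-1/54))*(-148 + (1/12)*(-1)) = 17*(-148 - 1/12)/6 = (17/6)*(-1777/12) = -30209/72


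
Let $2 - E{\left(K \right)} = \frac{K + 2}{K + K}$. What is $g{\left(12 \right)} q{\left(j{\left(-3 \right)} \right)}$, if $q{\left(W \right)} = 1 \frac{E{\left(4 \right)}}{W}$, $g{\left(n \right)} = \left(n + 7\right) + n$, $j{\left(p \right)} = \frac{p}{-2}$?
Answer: $\frac{155}{6} \approx 25.833$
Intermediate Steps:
$j{\left(p \right)} = - \frac{p}{2}$ ($j{\left(p \right)} = p \left(- \frac{1}{2}\right) = - \frac{p}{2}$)
$E{\left(K \right)} = 2 - \frac{2 + K}{2 K}$ ($E{\left(K \right)} = 2 - \frac{K + 2}{K + K} = 2 - \frac{2 + K}{2 K}$)
$g{\left(n \right)} = 7 + 2 n$ ($g{\left(n \right)} = \left(7 + n\right) + n = 7 + 2 n$)
$q{\left(W \right)} = \frac{5}{4 W}$ ($q{\left(W \right)} = 1 \frac{\frac{3}{2} - \frac{1}{4}}{W} = 1 \frac{5}{4 W} = \frac{5}{4 W}$)
$g{\left(12 \right)} q{\left(j{\left(-3 \right)} \right)} = \left(7 + 2 \cdot 12\right) \frac{5}{4 \left(\left(- \frac{1}{2}\right) \left(-3\right)\right)} = \left(7 + 24\right) \frac{5}{4 \cdot \frac{3}{2}} = 31 \cdot \frac{5}{4} \cdot \frac{2}{3} = 31 \cdot \frac{5}{6} = \frac{155}{6}$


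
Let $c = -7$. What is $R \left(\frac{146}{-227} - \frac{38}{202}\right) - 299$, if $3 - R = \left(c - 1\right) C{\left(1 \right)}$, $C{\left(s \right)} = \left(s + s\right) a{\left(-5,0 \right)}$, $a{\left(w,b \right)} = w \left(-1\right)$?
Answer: $- \frac{8437070}{22927} \approx -368.0$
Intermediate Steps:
$a{\left(w,b \right)} = - w$
$C{\left(s \right)} = 10 s$ ($C{\left(s \right)} = \left(s + s\right) \left(\left(-1\right) \left(-5\right)\right) = 2 s 5 = 10 s$)
$R = 83$ ($R = 3 - \left(-7 - 1\right) 10 \cdot 1 = 3 - \left(-8\right) 10 = 3 - -80 = 3 + 80 = 83$)
$R \left(\frac{146}{-227} - \frac{38}{202}\right) - 299 = 83 \left(\frac{146}{-227} - \frac{38}{202}\right) - 299 = 83 \left(146 \left(- \frac{1}{227}\right) - \frac{19}{101}\right) - 299 = 83 \left(- \frac{146}{227} - \frac{19}{101}\right) - 299 = 83 \left(- \frac{19059}{22927}\right) - 299 = - \frac{1581897}{22927} - 299 = - \frac{8437070}{22927}$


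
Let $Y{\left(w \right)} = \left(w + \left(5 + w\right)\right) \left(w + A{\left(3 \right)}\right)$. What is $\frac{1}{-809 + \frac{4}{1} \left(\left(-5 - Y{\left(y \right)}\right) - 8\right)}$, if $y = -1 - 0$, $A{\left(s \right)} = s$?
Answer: $- \frac{1}{885} \approx -0.0011299$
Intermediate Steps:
$y = -1$ ($y = -1 + 0 = -1$)
$Y{\left(w \right)} = \left(3 + w\right) \left(5 + 2 w\right)$ ($Y{\left(w \right)} = \left(w + \left(5 + w\right)\right) \left(w + 3\right) = \left(5 + 2 w\right) \left(3 + w\right) = \left(3 + w\right) \left(5 + 2 w\right)$)
$\frac{1}{-809 + \frac{4}{1} \left(\left(-5 - Y{\left(y \right)}\right) - 8\right)} = \frac{1}{-809 + \frac{4}{1} \left(\left(-5 - \left(15 + 2 \left(-1\right)^{2} + 11 \left(-1\right)\right)\right) - 8\right)} = \frac{1}{-809 + 4 \cdot 1 \left(\left(-5 - \left(15 + 2 \cdot 1 - 11\right)\right) - 8\right)} = \frac{1}{-809 + 4 \left(\left(-5 - \left(15 + 2 - 11\right)\right) - 8\right)} = \frac{1}{-809 + 4 \left(\left(-5 - 6\right) - 8\right)} = \frac{1}{-809 + 4 \left(-11 - 8\right)} = \frac{1}{-809 + 4 \left(-19\right)} = \frac{1}{-809 - 76} = \frac{1}{-885} = - \frac{1}{885}$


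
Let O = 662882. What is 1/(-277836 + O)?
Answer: 1/385046 ≈ 2.5971e-6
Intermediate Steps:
1/(-277836 + O) = 1/(-277836 + 662882) = 1/385046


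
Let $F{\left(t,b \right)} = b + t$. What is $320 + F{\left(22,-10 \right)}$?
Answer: $332$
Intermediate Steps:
$320 + F{\left(22,-10 \right)} = 320 + \left(-10 + 22\right) = 320 + 12 = 332$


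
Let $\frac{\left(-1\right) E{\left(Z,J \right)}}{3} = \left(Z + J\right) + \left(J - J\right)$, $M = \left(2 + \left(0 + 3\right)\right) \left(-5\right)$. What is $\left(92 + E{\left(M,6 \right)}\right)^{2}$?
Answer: $22201$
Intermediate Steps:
$M = -25$ ($M = \left(2 + 3\right) \left(-5\right) = 5 \left(-5\right) = -25$)
$E{\left(Z,J \right)} = - 3 J - 3 Z$ ($E{\left(Z,J \right)} = - 3 \left(\left(Z + J\right) + \left(J - J\right)\right) = - 3 \left(\left(J + Z\right) + 0\right) = - 3 \left(J + Z\right) = - 3 J - 3 Z$)
$\left(92 + E{\left(M,6 \right)}\right)^{2} = \left(92 - -57\right)^{2} = \left(92 + \left(-18 + 75\right)\right)^{2} = \left(92 + 57\right)^{2} = 149^{2} = 22201$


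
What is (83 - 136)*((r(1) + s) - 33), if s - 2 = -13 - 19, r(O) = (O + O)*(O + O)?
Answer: 3127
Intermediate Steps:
r(O) = 4*O² (r(O) = (2*O)*(2*O) = 4*O²)
s = -30 (s = 2 + (-13 - 19) = 2 - 32 = -30)
(83 - 136)*((r(1) + s) - 33) = (83 - 136)*((4*1² - 30) - 33) = -53*((4*1 - 30) - 33) = -53*((4 - 30) - 33) = -53*(-26 - 33) = -53*(-59) = 3127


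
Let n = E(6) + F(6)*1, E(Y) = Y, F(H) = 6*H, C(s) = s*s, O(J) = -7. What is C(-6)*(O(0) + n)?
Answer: 1260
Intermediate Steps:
C(s) = s²
n = 42 (n = 6 + (6*6)*1 = 6 + 36*1 = 6 + 36 = 42)
C(-6)*(O(0) + n) = (-6)²*(-7 + 42) = 36*35 = 1260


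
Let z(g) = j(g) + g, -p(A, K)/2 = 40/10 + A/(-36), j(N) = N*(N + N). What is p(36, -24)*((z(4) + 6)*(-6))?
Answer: 1512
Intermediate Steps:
j(N) = 2*N**2 (j(N) = N*(2*N) = 2*N**2)
p(A, K) = -8 + A/18 (p(A, K) = -2*(40/10 + A/(-36)) = -2*(40*(1/10) + A*(-1/36)) = -2*(4 - A/36) = -8 + A/18)
z(g) = g + 2*g**2 (z(g) = 2*g**2 + g = g + 2*g**2)
p(36, -24)*((z(4) + 6)*(-6)) = (-8 + (1/18)*36)*((4*(1 + 2*4) + 6)*(-6)) = (-8 + 2)*((4*(1 + 8) + 6)*(-6)) = -6*(4*9 + 6)*(-6) = -6*(36 + 6)*(-6) = -252*(-6) = -6*(-252) = 1512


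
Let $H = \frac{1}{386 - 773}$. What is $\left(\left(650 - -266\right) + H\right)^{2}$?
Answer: $\frac{125663869081}{149769} \approx 8.3905 \cdot 10^{5}$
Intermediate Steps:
$H = - \frac{1}{387}$ ($H = \frac{1}{-387} = - \frac{1}{387} \approx -0.002584$)
$\left(\left(650 - -266\right) + H\right)^{2} = \left(\left(650 - -266\right) - \frac{1}{387}\right)^{2} = \left(\left(650 + 266\right) - \frac{1}{387}\right)^{2} = \left(916 - \frac{1}{387}\right)^{2} = \left(\frac{354491}{387}\right)^{2} = \frac{125663869081}{149769}$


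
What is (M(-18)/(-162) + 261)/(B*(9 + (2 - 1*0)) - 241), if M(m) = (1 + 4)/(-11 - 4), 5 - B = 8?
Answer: -126847/133164 ≈ -0.95256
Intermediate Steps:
B = -3 (B = 5 - 1*8 = 5 - 8 = -3)
M(m) = -⅓ (M(m) = 5/(-15) = 5*(-1/15) = -⅓)
(M(-18)/(-162) + 261)/(B*(9 + (2 - 1*0)) - 241) = (-⅓/(-162) + 261)/(-3*(9 + (2 - 1*0)) - 241) = (-⅓*(-1/162) + 261)/(-3*(9 + (2 + 0)) - 241) = (1/486 + 261)/(-3*(9 + 2) - 241) = 126847/(486*(-3*11 - 241)) = 126847/(486*(-33 - 241)) = (126847/486)/(-274) = (126847/486)*(-1/274) = -126847/133164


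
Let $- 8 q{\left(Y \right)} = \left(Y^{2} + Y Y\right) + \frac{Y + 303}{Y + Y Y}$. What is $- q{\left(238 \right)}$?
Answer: $\frac{6444048557}{455056} \approx 14161.0$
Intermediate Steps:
$q{\left(Y \right)} = - \frac{Y^{2}}{4} - \frac{303 + Y}{8 \left(Y + Y^{2}\right)}$ ($q{\left(Y \right)} = - \frac{\left(Y^{2} + Y Y\right) + \frac{Y + 303}{Y + Y Y}}{8} = - \frac{\left(Y^{2} + Y^{2}\right) + \frac{303 + Y}{Y + Y^{2}}}{8} = - \frac{2 Y^{2} + \frac{303 + Y}{Y + Y^{2}}}{8} = - \frac{Y^{2}}{4} - \frac{303 + Y}{8 \left(Y + Y^{2}\right)}$)
$- q{\left(238 \right)} = - \frac{-303 - 238 - 2 \cdot 238^{3} - 2 \cdot 238^{4}}{8 \cdot 238 \left(1 + 238\right)} = - \frac{-303 - 238 - 26962544 - 6417085472}{8 \cdot 238 \cdot 239} = - \frac{-6444048557}{8 \cdot 238 \cdot 239} = \left(-1\right) \left(- \frac{6444048557}{455056}\right) = \frac{6444048557}{455056}$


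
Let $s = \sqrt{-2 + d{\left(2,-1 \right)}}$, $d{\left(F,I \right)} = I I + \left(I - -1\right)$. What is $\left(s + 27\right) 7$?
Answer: $189 + 7 i \approx 189.0 + 7.0 i$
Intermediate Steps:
$d{\left(F,I \right)} = 1 + I + I^{2}$ ($d{\left(F,I \right)} = I^{2} + \left(I + 1\right) = I^{2} + \left(1 + I\right) = 1 + I + I^{2}$)
$s = i$ ($s = \sqrt{-2 + \left(1 - 1 + \left(-1\right)^{2}\right)} = \sqrt{-2 + \left(1 - 1 + 1\right)} = \sqrt{-2 + 1} = \sqrt{-1} = i \approx 1.0 i$)
$\left(s + 27\right) 7 = \left(i + 27\right) 7 = \left(27 + i\right) 7 = 189 + 7 i$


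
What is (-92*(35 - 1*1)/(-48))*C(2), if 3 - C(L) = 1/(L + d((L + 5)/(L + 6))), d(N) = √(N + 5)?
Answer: 23851/90 - 391*√94/45 ≈ 180.77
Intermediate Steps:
d(N) = √(5 + N)
C(L) = 3 - 1/(L + √(5 + (5 + L)/(6 + L))) (C(L) = 3 - 1/(L + √(5 + (L + 5)/(L + 6))) = 3 - 1/(L + √(5 + (5 + L)/(6 + L))))
(-92*(35 - 1*1)/(-48))*C(2) = (-92*(35 - 1*1)/(-48))*((-1 + 3*2 + 3*√((35 + 6*2)/(6 + 2)))/(2 + √((35 + 6*2)/(6 + 2)))) = (-92*(35 - 1)*(-1)/48)*((-1 + 6 + 3*√((35 + 12)/8))/(2 + √((35 + 12)/8))) = (-3128*(-1)/48)*((-1 + 6 + 3*√((⅛)*47))/(2 + √((⅛)*47))) = (-92*(-17/24))*((-1 + 6 + 3*√(47/8))/(2 + √(47/8))) = 391*((-1 + 6 + 3*(√94/4))/(2 + √94/4))/6 = 391*((-1 + 6 + 3*√94/4)/(2 + √94/4))/6 = 391*((5 + 3*√94/4)/(2 + √94/4))/6 = 391*(5 + 3*√94/4)/(6*(2 + √94/4))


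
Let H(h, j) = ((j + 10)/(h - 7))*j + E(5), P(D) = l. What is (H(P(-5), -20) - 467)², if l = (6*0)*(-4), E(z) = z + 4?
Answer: 11600836/49 ≈ 2.3675e+5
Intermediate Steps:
E(z) = 4 + z
l = 0 (l = 0*(-4) = 0)
P(D) = 0
H(h, j) = 9 + j*(10 + j)/(-7 + h) (H(h, j) = ((j + 10)/(h - 7))*j + (4 + 5) = ((10 + j)/(-7 + h))*j + 9 = j*(10 + j)/(-7 + h) + 9 = 9 + j*(10 + j)/(-7 + h))
(H(P(-5), -20) - 467)² = ((-63 + (-20)² + 9*0 + 10*(-20))/(-7 + 0) - 467)² = ((-63 + 400 + 0 - 200)/(-7) - 467)² = (-⅐*137 - 467)² = (-137/7 - 467)² = (-3406/7)² = 11600836/49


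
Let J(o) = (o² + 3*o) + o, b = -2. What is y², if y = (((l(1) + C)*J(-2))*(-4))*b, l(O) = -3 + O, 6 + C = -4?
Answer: 147456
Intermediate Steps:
C = -10 (C = -6 - 4 = -10)
J(o) = o² + 4*o
y = 384 (y = ((((-3 + 1) - 10)*(-2*(4 - 2)))*(-4))*(-2) = (((-2 - 10)*(-2*2))*(-4))*(-2) = (-12*(-4)*(-4))*(-2) = (48*(-4))*(-2) = -192*(-2) = 384)
y² = 384² = 147456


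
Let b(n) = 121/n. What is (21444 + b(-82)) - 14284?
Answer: 586999/82 ≈ 7158.5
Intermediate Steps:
(21444 + b(-82)) - 14284 = (21444 + 121/(-82)) - 14284 = (21444 + 121*(-1/82)) - 14284 = (21444 - 121/82) - 14284 = 1758287/82 - 14284 = 586999/82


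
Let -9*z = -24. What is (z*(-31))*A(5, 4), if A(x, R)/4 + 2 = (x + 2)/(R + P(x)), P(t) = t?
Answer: 10912/27 ≈ 404.15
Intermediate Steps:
z = 8/3 (z = -1/9*(-24) = 8/3 ≈ 2.6667)
A(x, R) = -8 + 4*(2 + x)/(R + x) (A(x, R) = -8 + 4*((x + 2)/(R + x)) = -8 + 4*((2 + x)/(R + x)) = -8 + 4*(2 + x)/(R + x))
(z*(-31))*A(5, 4) = ((8/3)*(-31))*(4*(2 - 1*5 - 2*4)/(4 + 5)) = -992*(2 - 5 - 8)/(3*9) = -992*(-11)/(3*9) = -248/3*(-44/9) = 10912/27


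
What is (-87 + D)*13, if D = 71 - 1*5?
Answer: -273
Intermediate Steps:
D = 66 (D = 71 - 5 = 66)
(-87 + D)*13 = (-87 + 66)*13 = -21*13 = -273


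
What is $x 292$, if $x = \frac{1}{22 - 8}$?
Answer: $\frac{146}{7} \approx 20.857$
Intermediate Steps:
$x = \frac{1}{14} \approx 0.071429$
$x 292 = \frac{1}{14} \cdot 292 = \frac{146}{7}$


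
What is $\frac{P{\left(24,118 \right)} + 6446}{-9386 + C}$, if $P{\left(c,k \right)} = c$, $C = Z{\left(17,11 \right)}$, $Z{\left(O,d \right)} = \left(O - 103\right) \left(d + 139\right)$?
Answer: $- \frac{3235}{11143} \approx -0.29032$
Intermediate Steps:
$Z{\left(O,d \right)} = \left(-103 + O\right) \left(139 + d\right)$
$C = -12900$ ($C = -14317 - 1133 + 139 \cdot 17 + 17 \cdot 11 = -14317 - 1133 + 2363 + 187 = -12900$)
$\frac{P{\left(24,118 \right)} + 6446}{-9386 + C} = \frac{24 + 6446}{-9386 - 12900} = \frac{6470}{-22286} = 6470 \left(- \frac{1}{22286}\right) = - \frac{3235}{11143}$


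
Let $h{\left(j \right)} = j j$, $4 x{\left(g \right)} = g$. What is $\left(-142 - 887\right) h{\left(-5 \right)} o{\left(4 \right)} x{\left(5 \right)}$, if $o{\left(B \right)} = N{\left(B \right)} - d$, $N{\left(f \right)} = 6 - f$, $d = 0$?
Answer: $- \frac{128625}{2} \approx -64313.0$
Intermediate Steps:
$x{\left(g \right)} = \frac{g}{4}$
$o{\left(B \right)} = 6 - B$ ($o{\left(B \right)} = \left(6 - B\right) - 0 = \left(6 - B\right) + 0 = 6 - B$)
$h{\left(j \right)} = j^{2}$
$\left(-142 - 887\right) h{\left(-5 \right)} o{\left(4 \right)} x{\left(5 \right)} = \left(-142 - 887\right) \left(-5\right)^{2} \left(6 - 4\right) \frac{1}{4} \cdot 5 = - 1029 \cdot 25 \left(6 - 4\right) \frac{5}{4} = - 1029 \cdot 25 \cdot 2 \cdot \frac{5}{4} = - 1029 \cdot 50 \cdot \frac{5}{4} = \left(-1029\right) \frac{125}{2} = - \frac{128625}{2}$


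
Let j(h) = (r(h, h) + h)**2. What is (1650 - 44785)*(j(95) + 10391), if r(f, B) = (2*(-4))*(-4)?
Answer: -1143940200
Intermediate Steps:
r(f, B) = 32 (r(f, B) = -8*(-4) = 32)
j(h) = (32 + h)**2
(1650 - 44785)*(j(95) + 10391) = (1650 - 44785)*((32 + 95)**2 + 10391) = -43135*(127**2 + 10391) = -43135*(16129 + 10391) = -43135*26520 = -1143940200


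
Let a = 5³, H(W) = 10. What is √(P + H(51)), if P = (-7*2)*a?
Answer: 2*I*√435 ≈ 41.713*I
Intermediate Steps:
a = 125
P = -1750 (P = -7*2*125 = -14*125 = -1750)
√(P + H(51)) = √(-1750 + 10) = √(-1740) = 2*I*√435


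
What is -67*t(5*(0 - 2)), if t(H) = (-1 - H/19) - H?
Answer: -12127/19 ≈ -638.26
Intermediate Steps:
t(H) = -1 - 20*H/19 (t(H) = (-1 - H/19) - H = -1 - 20*H/19)
-67*t(5*(0 - 2)) = -67*(-1 - 100*(0 - 2)/19) = -67*(-1 - 100*(-2)/19) = -67*(-1 - 20/19*(-10)) = -67*(-1 + 200/19) = -67*181/19 = -12127/19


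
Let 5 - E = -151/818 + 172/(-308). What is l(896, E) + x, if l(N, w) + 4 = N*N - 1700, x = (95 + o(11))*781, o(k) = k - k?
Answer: 875307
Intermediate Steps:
o(k) = 0
x = 74195 (x = (95 + 0)*781 = 95*781 = 74195)
E = 361731/62986 (E = 5 - (-151/818 + 172/(-308)) = 5 - (-151*1/818 + 172*(-1/308)) = 5 - (-151/818 - 43/77) = 5 - 1*(-46801/62986) = 5 + 46801/62986 = 361731/62986 ≈ 5.7430)
l(N, w) = -1704 + N² (l(N, w) = -4 + (N*N - 1700) = -4 + (N² - 1700) = -4 + (-1700 + N²) = -1704 + N²)
l(896, E) + x = (-1704 + 896²) + 74195 = (-1704 + 802816) + 74195 = 801112 + 74195 = 875307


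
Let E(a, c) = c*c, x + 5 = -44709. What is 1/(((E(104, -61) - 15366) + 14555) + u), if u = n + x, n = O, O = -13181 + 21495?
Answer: -1/33490 ≈ -2.9860e-5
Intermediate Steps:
x = -44714 (x = -5 - 44709 = -44714)
O = 8314
n = 8314
E(a, c) = c**2
u = -36400 (u = 8314 - 44714 = -36400)
1/(((E(104, -61) - 15366) + 14555) + u) = 1/((((-61)**2 - 15366) + 14555) - 36400) = 1/(((3721 - 15366) + 14555) - 36400) = 1/((-11645 + 14555) - 36400) = 1/(2910 - 36400) = 1/(-33490) = -1/33490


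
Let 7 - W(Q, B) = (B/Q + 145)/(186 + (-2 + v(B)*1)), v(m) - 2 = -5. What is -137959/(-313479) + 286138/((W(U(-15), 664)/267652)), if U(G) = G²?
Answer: 488861212106792485087/39464811747 ≈ 1.2387e+10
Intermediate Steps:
v(m) = -3 (v(m) = 2 - 5 = -3)
W(Q, B) = 1122/181 - B/(181*Q) (W(Q, B) = 7 - (B/Q + 145)/(186 + (-2 - 3*1)) = 7 - (145 + B/Q)/(186 + (-2 - 3)) = 7 - (145 + B/Q)/(186 - 5) = 7 - (145 + B/Q)/181 = 7 - (145/181 + B/(181*Q)) = 7 + (-145/181 - B/(181*Q)) = 1122/181 - B/(181*Q))
-137959/(-313479) + 286138/((W(U(-15), 664)/267652)) = -137959/(-313479) + 286138/((((-1*664 + 1122*(-15)²)/(181*((-15)²)))/267652)) = -137959*(-1/313479) + 286138/((((1/181)*(-664 + 1122*225)/225)*(1/267652))) = 137959/313479 + 286138/((((1/181)*(1/225)*(-664 + 252450))*(1/267652))) = 137959/313479 + 286138/((((1/181)*(1/225)*251786)*(1/267652))) = 137959/313479 + 286138/(((251786/40725)*(1/267652))) = 137959/313479 + 286138/(125893/5450063850) = 137959/313479 + 286138*(5450063850/125893) = 137959/313479 + 1559470369911300/125893 = 488861212106792485087/39464811747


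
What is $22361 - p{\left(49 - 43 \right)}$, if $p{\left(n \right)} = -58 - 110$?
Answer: $22529$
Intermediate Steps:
$p{\left(n \right)} = -168$
$22361 - p{\left(49 - 43 \right)} = 22361 - -168 = 22361 + 168 = 22529$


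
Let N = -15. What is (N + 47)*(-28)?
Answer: -896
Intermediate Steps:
(N + 47)*(-28) = (-15 + 47)*(-28) = 32*(-28) = -896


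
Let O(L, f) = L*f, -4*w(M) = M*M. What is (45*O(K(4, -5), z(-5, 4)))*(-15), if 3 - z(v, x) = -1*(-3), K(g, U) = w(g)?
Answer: 0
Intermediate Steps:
w(M) = -M²/4 (w(M) = -M*M/4 = -M²/4)
K(g, U) = -g²/4
z(v, x) = 0 (z(v, x) = 3 - (-1)*(-3) = 3 - 1*3 = 3 - 3 = 0)
(45*O(K(4, -5), z(-5, 4)))*(-15) = (45*(-¼*4²*0))*(-15) = (45*(-¼*16*0))*(-15) = (45*(-4*0))*(-15) = (45*0)*(-15) = 0*(-15) = 0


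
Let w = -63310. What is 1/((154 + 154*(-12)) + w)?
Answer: -1/65004 ≈ -1.5384e-5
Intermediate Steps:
1/((154 + 154*(-12)) + w) = 1/((154 + 154*(-12)) - 63310) = 1/((154 - 1848) - 63310) = 1/(-1694 - 63310) = 1/(-65004) = -1/65004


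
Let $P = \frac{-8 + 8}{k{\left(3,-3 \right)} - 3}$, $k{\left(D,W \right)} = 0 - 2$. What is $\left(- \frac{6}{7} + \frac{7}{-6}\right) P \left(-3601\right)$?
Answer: $0$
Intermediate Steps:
$k{\left(D,W \right)} = -2$ ($k{\left(D,W \right)} = 0 - 2 = -2$)
$P = 0$ ($P = \frac{-8 + 8}{-2 - 3} = \frac{0}{-5} = 0 \left(- \frac{1}{5}\right) = 0$)
$\left(- \frac{6}{7} + \frac{7}{-6}\right) P \left(-3601\right) = \left(- \frac{6}{7} + \frac{7}{-6}\right) 0 \left(-3601\right) = \left(\left(-6\right) \frac{1}{7} + 7 \left(- \frac{1}{6}\right)\right) 0 = \left(- \frac{6}{7} - \frac{7}{6}\right) 0 = \left(- \frac{85}{42}\right) 0 = 0$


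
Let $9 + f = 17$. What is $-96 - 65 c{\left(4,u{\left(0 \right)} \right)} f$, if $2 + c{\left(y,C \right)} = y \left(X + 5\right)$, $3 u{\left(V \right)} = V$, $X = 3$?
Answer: $-15696$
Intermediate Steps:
$u{\left(V \right)} = \frac{V}{3}$
$f = 8$ ($f = -9 + 17 = 8$)
$c{\left(y,C \right)} = -2 + 8 y$ ($c{\left(y,C \right)} = -2 + y \left(3 + 5\right) = -2 + y 8 = -2 + 8 y$)
$-96 - 65 c{\left(4,u{\left(0 \right)} \right)} f = -96 - 65 \left(-2 + 8 \cdot 4\right) 8 = -96 - 65 \left(-2 + 32\right) 8 = -96 - 65 \cdot 30 \cdot 8 = -96 - 15600 = -15696$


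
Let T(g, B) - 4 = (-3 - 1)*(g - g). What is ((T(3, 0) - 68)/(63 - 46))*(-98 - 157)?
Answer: 960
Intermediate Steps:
T(g, B) = 4 (T(g, B) = 4 + (-3 - 1)*(g - g) = 4 - 4*0 = 4 + 0 = 4)
((T(3, 0) - 68)/(63 - 46))*(-98 - 157) = ((4 - 68)/(63 - 46))*(-98 - 157) = -64/17*(-255) = 960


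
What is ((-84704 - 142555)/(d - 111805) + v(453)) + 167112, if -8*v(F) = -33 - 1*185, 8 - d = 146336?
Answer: 172577533117/1032532 ≈ 1.6714e+5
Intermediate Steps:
d = -146328 (d = 8 - 1*146336 = 8 - 146336 = -146328)
v(F) = 109/4 (v(F) = -(-33 - 1*185)/8 = -(-33 - 185)/8 = -⅛*(-218) = 109/4)
((-84704 - 142555)/(d - 111805) + v(453)) + 167112 = ((-84704 - 142555)/(-146328 - 111805) + 109/4) + 167112 = (-227259/(-258133) + 109/4) + 167112 = (-227259*(-1/258133) + 109/4) + 167112 = (227259/258133 + 109/4) + 167112 = 29045533/1032532 + 167112 = 172577533117/1032532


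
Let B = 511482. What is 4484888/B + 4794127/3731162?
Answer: 9592976673035/954211101042 ≈ 10.053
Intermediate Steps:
4484888/B + 4794127/3731162 = 4484888/511482 + 4794127/3731162 = 4484888*(1/511482) + 4794127*(1/3731162) = 2242444/255741 + 4794127/3731162 = 9592976673035/954211101042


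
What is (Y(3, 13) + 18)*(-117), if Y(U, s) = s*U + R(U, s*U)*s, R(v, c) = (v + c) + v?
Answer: -75114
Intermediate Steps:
R(v, c) = c + 2*v (R(v, c) = (c + v) + v = c + 2*v)
Y(U, s) = U*s + s*(2*U + U*s) (Y(U, s) = s*U + (s*U + 2*U)*s = U*s + (U*s + 2*U)*s = U*s + (2*U + U*s)*s = U*s + s*(2*U + U*s))
(Y(3, 13) + 18)*(-117) = (3*13*(3 + 13) + 18)*(-117) = (3*13*16 + 18)*(-117) = (624 + 18)*(-117) = 642*(-117) = -75114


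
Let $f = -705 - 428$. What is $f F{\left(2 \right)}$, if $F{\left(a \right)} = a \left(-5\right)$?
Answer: $11330$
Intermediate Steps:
$F{\left(a \right)} = - 5 a$
$f = -1133$
$f F{\left(2 \right)} = - 1133 \left(\left(-5\right) 2\right) = \left(-1133\right) \left(-10\right) = 11330$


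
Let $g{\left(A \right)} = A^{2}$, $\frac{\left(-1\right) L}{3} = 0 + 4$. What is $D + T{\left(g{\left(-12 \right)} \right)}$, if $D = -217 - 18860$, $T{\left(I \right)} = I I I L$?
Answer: $-35850885$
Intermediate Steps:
$L = -12$ ($L = - 3 \left(0 + 4\right) = \left(-3\right) 4 = -12$)
$T{\left(I \right)} = - 12 I^{3}$ ($T{\left(I \right)} = I I I \left(-12\right) = I I^{2} \left(-12\right) = I^{3} \left(-12\right) = - 12 I^{3}$)
$D = -19077$ ($D = -217 - 18860 = -19077$)
$D + T{\left(g{\left(-12 \right)} \right)} = -19077 - 12 \left(\left(-12\right)^{2}\right)^{3} = -19077 - 12 \cdot 144^{3} = -19077 - 35831808 = -35850885$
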